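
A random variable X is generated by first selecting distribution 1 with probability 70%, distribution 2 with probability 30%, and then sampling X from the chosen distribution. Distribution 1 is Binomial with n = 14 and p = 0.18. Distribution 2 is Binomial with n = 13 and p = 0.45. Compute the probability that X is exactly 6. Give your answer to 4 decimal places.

Conditional on each component, P(X = 6): 1: 0.0208786; 2: 0.216936.
By total probability, P(X = 6) = 0.7·0.0208786 + 0.3·0.216936 = 0.0796957.

0.0797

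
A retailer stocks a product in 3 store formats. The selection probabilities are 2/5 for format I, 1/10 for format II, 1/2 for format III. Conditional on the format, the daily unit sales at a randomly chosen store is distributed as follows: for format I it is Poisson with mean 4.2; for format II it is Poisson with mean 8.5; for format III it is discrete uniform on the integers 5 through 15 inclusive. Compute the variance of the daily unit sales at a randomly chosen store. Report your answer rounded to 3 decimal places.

15.110

Per component, I: μ=4.2, E[X²]=21.84; II: μ=8.5, E[X²]=80.75; III: μ=10, E[X²]=110.
E[X] = 0.4·4.2 + 0.1·8.5 + 0.5·10 = 7.53.
E[X²] = 0.4·21.84 + 0.1·80.75 + 0.5·110 = 71.811.
Var(X) = E[X²] − (E[X])² = 71.811 − 56.7009 = 15.1101.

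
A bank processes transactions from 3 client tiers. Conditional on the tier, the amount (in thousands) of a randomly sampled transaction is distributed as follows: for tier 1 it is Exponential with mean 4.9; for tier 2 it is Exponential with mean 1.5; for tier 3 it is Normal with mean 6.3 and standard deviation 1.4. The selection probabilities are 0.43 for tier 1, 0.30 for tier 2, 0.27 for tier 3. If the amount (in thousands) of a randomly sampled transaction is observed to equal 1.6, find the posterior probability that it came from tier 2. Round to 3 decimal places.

0.520

Likelihoods f(1.6 | ·): 1: 0.147229; 2: 0.229436; 3: 0.00101729.
Posterior ∝ prior × likelihood. Numerator for 2: 0.3·0.229436 = 0.0688308.
Normalizing constant: 0.43·0.147229 + 0.3·0.229436 + 0.27·0.00101729 = 0.132414.
P(2 | observation) = 0.0688308 / 0.132414 = 0.519815.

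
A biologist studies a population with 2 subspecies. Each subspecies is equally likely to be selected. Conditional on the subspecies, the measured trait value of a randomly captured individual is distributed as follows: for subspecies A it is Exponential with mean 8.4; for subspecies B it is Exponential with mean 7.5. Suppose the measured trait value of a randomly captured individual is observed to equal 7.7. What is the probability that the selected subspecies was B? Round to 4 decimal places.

0.5008

Likelihoods f(7.7 | ·): A: 0.0476011; B: 0.0477599.
Posterior ∝ prior × likelihood. Numerator for B: 0.5·0.0477599 = 0.0238799.
Normalizing constant: 0.5·0.0476011 + 0.5·0.0477599 = 0.0476805.
P(B | observation) = 0.0238799 / 0.0476805 = 0.500832.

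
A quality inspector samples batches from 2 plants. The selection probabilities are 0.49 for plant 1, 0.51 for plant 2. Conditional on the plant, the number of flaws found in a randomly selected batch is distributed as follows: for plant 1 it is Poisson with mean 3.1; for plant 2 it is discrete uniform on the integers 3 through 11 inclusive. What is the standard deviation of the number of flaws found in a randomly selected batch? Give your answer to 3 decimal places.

2.953

Per component, 1: μ=3.1, E[X²]=12.71; 2: μ=7, E[X²]=55.6667.
E[X] = 0.49·3.1 + 0.51·7 = 5.089.
E[X²] = 0.49·12.71 + 0.51·55.6667 = 34.6179.
Var(X) = E[X²] − (E[X])² = 34.6179 − 25.8979 = 8.71998.
SD(X) = √8.71998 = 2.95296.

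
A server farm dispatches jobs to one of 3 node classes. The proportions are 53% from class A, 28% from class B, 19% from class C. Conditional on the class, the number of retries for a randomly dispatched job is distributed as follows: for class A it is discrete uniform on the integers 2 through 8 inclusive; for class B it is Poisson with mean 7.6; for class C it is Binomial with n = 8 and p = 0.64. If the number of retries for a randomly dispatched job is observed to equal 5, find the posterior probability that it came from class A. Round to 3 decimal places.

0.477

Likelihoods P(X=5 | ·): A: 0.142857; B: 0.105742; C: 0.28054.
Posterior ∝ prior × likelihood. Numerator for A: 0.53·0.142857 = 0.0757143.
Normalizing constant: 0.53·0.142857 + 0.28·0.105742 + 0.19·0.28054 = 0.158625.
P(A | observation) = 0.0757143 / 0.158625 = 0.477317.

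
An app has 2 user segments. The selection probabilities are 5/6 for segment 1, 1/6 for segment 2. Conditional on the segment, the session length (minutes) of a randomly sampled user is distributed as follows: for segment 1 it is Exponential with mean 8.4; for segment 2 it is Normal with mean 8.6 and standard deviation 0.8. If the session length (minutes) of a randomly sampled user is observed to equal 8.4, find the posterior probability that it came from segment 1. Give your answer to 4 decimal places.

Likelihoods f(8.4 | ·): 1: 0.0437952; 2: 0.483335.
Posterior ∝ prior × likelihood. Numerator for 1: 0.833333·0.0437952 = 0.036496.
Normalizing constant: 0.833333·0.0437952 + 0.166667·0.483335 = 0.117052.
P(1 | observation) = 0.036496 / 0.117052 = 0.311793.

0.3118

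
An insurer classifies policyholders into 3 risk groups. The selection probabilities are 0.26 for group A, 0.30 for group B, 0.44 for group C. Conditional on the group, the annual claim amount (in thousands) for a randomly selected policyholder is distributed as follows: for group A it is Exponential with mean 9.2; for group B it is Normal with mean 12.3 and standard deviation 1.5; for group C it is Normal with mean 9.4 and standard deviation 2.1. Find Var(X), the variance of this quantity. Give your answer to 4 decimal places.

26.4861

Per component, A: μ=9.2, E[X²]=169.28; B: μ=12.3, E[X²]=153.54; C: μ=9.4, E[X²]=92.77.
E[X] = 0.26·9.2 + 0.3·12.3 + 0.44·9.4 = 10.218.
E[X²] = 0.26·169.28 + 0.3·153.54 + 0.44·92.77 = 130.894.
Var(X) = E[X²] − (E[X])² = 130.894 − 104.408 = 26.4861.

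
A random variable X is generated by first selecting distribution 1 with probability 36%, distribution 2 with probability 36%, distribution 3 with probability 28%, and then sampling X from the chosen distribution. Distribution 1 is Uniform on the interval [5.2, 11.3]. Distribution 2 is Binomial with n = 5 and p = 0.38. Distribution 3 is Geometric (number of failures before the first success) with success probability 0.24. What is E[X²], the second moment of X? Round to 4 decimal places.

33.8447

For each component E[X²] = Var + (mean)², giving 1: 71.1633; 2: 4.788; 3: 23.2222.
Overall E[X²] = 0.36·71.1633 + 0.36·4.788 + 0.28·23.2222 = 33.8447.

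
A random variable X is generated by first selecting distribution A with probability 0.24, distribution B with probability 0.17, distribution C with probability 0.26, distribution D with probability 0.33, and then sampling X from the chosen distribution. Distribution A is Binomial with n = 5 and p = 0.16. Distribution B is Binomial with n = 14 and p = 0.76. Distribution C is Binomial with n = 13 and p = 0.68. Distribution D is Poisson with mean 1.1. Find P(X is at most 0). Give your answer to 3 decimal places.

Conditional on each component, P(X ≤ 0): A: 0.418212; B: 2.10357e-09; C: 3.68935e-07; D: 0.332871.
By total probability, P(X ≤ 0) = 0.24·0.418212 + 0.17·2.10357e-09 + 0.26·3.68935e-07 + 0.33·0.332871 = 0.210218.

0.210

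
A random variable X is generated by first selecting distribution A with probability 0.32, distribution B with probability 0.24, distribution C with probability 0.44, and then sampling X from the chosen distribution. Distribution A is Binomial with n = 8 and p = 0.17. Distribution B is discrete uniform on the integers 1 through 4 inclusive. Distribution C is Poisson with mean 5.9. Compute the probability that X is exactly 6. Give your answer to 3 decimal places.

0.071

Conditional on each component, P(X = 6): A: 0.000465594; B: 0; C: 0.160488.
By total probability, P(X = 6) = 0.32·0.000465594 + 0.24·0 + 0.44·0.160488 = 0.0707636.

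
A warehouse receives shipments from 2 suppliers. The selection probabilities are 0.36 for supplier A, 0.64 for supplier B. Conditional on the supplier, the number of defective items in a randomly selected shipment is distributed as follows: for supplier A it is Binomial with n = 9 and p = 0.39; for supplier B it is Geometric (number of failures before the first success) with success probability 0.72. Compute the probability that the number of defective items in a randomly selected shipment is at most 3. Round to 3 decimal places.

Conditional on each supplier, P(X ≤ 3): A: 0.507783; B: 0.993853.
By total probability, P(X ≤ 3) = 0.36·0.507783 + 0.64·0.993853 = 0.818868.

0.819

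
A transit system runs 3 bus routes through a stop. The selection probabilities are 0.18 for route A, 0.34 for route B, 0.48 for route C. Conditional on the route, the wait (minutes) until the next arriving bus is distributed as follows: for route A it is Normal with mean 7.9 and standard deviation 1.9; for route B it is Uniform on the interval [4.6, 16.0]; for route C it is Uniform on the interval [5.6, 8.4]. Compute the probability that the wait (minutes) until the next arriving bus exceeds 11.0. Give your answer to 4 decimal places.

Conditional on each route, P(X > 11.0): A: 0.0513841; B: 0.438596; C: 0.
By total probability, P(X > 11.0) = 0.18·0.0513841 + 0.34·0.438596 + 0.48·0 = 0.158372.

0.1584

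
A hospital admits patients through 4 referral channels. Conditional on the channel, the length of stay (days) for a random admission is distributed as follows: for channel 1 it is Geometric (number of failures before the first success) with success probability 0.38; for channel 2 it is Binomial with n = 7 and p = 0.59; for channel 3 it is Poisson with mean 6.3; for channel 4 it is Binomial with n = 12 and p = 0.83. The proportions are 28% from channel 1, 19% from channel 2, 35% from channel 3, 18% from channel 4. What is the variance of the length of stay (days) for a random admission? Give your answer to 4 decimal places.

Per component, 1: μ=1.63158, E[X²]=6.95568; 2: μ=4.13, E[X²]=18.7502; 3: μ=6.3, E[X²]=45.99; 4: μ=9.96, E[X²]=100.895.
E[X] = 0.28·1.63158 + 0.19·4.13 + 0.35·6.3 + 0.18·9.96 = 5.23934.
E[X²] = 0.28·6.95568 + 0.19·18.7502 + 0.35·45.99 + 0.18·100.895 = 39.7677.
Var(X) = E[X²] − (E[X])² = 39.7677 − 27.4507 = 12.317.

12.3170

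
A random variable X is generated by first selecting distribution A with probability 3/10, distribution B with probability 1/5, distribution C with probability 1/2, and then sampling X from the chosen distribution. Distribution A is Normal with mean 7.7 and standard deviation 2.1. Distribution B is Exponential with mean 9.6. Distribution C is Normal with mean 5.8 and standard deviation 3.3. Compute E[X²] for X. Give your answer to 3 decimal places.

For each component E[X²] = Var + (mean)², giving A: 63.7; B: 184.32; C: 44.53.
Overall E[X²] = 0.3·63.7 + 0.2·184.32 + 0.5·44.53 = 78.239.

78.239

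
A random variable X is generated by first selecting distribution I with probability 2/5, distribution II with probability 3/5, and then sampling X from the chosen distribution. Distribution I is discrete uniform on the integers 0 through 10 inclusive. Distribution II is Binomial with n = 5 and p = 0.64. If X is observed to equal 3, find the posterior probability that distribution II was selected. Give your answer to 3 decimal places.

0.849

Likelihoods P(X=3 | ·): I: 0.0909091; II: 0.339739.
Posterior ∝ prior × likelihood. Numerator for II: 0.6·0.339739 = 0.203843.
Normalizing constant: 0.4·0.0909091 + 0.6·0.339739 = 0.240207.
P(II | observation) = 0.203843 / 0.240207 = 0.848615.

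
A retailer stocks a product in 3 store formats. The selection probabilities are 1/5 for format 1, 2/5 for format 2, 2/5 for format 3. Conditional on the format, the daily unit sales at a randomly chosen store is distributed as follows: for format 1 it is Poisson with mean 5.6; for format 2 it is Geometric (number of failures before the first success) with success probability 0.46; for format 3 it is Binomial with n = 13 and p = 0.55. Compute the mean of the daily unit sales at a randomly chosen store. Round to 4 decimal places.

4.4496

Component means — 1: 5.6; 2: 1.17391; 3: 7.15.
E[X] = 0.2·5.6 + 0.4·1.17391 + 0.4·7.15 = 4.44957.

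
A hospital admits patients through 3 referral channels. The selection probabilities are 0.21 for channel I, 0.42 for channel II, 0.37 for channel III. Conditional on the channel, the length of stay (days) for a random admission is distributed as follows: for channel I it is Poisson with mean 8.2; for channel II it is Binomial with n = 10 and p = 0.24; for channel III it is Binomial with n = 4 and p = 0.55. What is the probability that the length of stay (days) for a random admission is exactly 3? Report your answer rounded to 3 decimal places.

0.218

Conditional on each channel, P(X = 3): I: 0.0252392; II: 0.242946; III: 0.299475.
By total probability, P(X = 3) = 0.21·0.0252392 + 0.42·0.242946 + 0.37·0.299475 = 0.218143.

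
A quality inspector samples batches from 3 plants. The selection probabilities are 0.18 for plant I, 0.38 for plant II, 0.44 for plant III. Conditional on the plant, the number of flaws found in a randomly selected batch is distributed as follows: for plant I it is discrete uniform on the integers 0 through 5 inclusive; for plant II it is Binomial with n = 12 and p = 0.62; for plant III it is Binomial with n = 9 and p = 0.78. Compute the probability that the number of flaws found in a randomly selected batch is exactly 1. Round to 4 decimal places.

0.0301

Conditional on each plant, P(X = 1): I: 0.166667; II: 0.000177498; III: 3.85229e-05.
By total probability, P(X = 1) = 0.18·0.166667 + 0.38·0.000177498 + 0.44·3.85229e-05 = 0.0300844.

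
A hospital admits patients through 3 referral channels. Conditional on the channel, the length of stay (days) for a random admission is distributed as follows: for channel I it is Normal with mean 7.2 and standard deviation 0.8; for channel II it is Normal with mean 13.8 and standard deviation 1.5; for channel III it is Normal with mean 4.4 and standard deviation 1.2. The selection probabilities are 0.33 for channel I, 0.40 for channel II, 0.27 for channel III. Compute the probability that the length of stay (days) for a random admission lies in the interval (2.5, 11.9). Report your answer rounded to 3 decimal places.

0.626

Conditional on each channel, P(2.5 < X < 11.9): I: 1; II: 0.102637; III: 0.943327.
By total probability, P(2.5 < X < 11.9) = 0.33·1 + 0.4·0.102637 + 0.27·0.943327 = 0.625753.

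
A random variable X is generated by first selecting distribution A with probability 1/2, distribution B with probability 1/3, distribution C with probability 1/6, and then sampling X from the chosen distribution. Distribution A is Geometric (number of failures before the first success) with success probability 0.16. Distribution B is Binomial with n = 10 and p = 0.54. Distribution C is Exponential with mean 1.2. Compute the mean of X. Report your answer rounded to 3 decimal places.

4.625

Component means — A: 5.25; B: 5.4; C: 1.2.
E[X] = 0.5·5.25 + 0.333333·5.4 + 0.166667·1.2 = 4.625.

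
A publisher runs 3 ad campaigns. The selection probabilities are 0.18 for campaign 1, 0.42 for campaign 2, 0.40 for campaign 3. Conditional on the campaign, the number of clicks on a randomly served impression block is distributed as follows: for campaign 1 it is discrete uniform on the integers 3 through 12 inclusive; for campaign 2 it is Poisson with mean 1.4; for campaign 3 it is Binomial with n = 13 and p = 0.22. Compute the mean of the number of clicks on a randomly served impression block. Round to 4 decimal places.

3.0820

Component means — 1: 7.5; 2: 1.4; 3: 2.86.
E[X] = 0.18·7.5 + 0.42·1.4 + 0.4·2.86 = 3.082.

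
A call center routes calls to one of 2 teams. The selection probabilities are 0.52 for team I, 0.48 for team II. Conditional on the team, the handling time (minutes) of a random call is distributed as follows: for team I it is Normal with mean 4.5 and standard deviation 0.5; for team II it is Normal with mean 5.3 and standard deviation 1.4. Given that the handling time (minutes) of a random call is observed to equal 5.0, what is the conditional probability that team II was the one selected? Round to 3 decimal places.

0.347

Likelihoods f(5.0 | ·): I: 0.483941; II: 0.278491.
Posterior ∝ prior × likelihood. Numerator for II: 0.48·0.278491 = 0.133676.
Normalizing constant: 0.52·0.483941 + 0.48·0.278491 = 0.385325.
P(II | observation) = 0.133676 / 0.385325 = 0.346916.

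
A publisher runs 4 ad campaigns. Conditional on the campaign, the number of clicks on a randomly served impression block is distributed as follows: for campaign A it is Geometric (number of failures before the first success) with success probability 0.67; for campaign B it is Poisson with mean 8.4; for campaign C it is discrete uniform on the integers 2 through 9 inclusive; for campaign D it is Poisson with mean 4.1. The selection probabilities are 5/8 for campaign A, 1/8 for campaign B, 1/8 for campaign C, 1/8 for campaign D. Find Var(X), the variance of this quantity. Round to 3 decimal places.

10.990

Per component, A: μ=0.492537, E[X²]=0.977723; B: μ=8.4, E[X²]=78.96; C: μ=5.5, E[X²]=35.5; D: μ=4.1, E[X²]=20.91.
E[X] = 0.625·0.492537 + 0.125·8.4 + 0.125·5.5 + 0.125·4.1 = 2.55784.
E[X²] = 0.625·0.977723 + 0.125·78.96 + 0.125·35.5 + 0.125·20.91 = 17.5323.
Var(X) = E[X²] − (E[X])² = 17.5323 − 6.54252 = 10.9898.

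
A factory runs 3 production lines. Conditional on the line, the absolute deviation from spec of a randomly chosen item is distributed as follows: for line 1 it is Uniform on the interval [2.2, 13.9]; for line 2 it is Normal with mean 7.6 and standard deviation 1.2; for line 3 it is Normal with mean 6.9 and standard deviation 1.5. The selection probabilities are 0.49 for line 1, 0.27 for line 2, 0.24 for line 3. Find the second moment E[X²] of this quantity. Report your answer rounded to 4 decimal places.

65.2933

For each component E[X²] = Var + (mean)², giving 1: 76.21; 2: 59.2; 3: 49.86.
Overall E[X²] = 0.49·76.21 + 0.27·59.2 + 0.24·49.86 = 65.2933.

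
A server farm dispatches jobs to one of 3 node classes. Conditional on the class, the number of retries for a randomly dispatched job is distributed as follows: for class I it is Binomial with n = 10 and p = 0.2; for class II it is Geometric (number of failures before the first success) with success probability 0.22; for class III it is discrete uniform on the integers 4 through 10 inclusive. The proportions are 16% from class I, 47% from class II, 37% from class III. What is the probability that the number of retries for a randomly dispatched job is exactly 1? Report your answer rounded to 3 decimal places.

0.124

Conditional on each class, P(X = 1): I: 0.268435; II: 0.1716; III: 0.
By total probability, P(X = 1) = 0.16·0.268435 + 0.47·0.1716 + 0.37·0 = 0.123602.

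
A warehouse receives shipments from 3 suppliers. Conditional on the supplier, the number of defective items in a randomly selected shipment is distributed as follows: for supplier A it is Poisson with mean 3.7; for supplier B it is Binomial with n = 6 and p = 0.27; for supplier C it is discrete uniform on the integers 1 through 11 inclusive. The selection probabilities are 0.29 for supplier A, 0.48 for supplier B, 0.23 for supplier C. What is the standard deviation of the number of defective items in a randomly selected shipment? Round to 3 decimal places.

Per component, A: μ=3.7, E[X²]=17.39; B: μ=1.62, E[X²]=3.807; C: μ=6, E[X²]=46.
E[X] = 0.29·3.7 + 0.48·1.62 + 0.23·6 = 3.2306.
E[X²] = 0.29·17.39 + 0.48·3.807 + 0.23·46 = 17.4505.
Var(X) = E[X²] − (E[X])² = 17.4505 − 10.4368 = 7.01368.
SD(X) = √7.01368 = 2.64834.

2.648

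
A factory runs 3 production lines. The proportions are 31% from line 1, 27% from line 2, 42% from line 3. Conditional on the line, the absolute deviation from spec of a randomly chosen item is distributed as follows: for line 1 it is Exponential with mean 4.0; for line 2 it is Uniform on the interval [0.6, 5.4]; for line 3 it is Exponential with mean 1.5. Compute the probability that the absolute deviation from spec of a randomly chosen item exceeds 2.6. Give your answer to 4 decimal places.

0.3935

Conditional on each line, P(X > 2.6): 1: 0.522046; 2: 0.583333; 3: 0.176694.
By total probability, P(X > 2.6) = 0.31·0.522046 + 0.27·0.583333 + 0.42·0.176694 = 0.393546.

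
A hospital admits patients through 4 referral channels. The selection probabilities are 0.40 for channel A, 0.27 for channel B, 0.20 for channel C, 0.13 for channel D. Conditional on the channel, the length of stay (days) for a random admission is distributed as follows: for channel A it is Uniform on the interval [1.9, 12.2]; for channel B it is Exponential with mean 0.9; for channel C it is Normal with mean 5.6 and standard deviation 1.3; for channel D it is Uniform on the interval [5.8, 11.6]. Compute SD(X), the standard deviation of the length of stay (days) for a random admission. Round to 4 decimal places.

3.5257

Per component, A: μ=7.05, E[X²]=58.5433; B: μ=0.9, E[X²]=1.62; C: μ=5.6, E[X²]=33.05; D: μ=8.7, E[X²]=78.4933.
E[X] = 0.4·7.05 + 0.27·0.9 + 0.2·5.6 + 0.13·8.7 = 5.314.
E[X²] = 0.4·58.5433 + 0.27·1.62 + 0.2·33.05 + 0.13·78.4933 = 40.6689.
Var(X) = E[X²] − (E[X])² = 40.6689 − 28.2386 = 12.4303.
SD(X) = √12.4303 = 3.52566.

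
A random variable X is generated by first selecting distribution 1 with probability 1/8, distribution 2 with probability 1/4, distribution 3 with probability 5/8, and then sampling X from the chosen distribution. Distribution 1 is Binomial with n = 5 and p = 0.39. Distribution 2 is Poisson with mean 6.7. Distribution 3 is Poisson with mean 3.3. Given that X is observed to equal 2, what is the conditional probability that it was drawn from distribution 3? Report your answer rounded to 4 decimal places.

0.7149

Likelihoods P(X=2 | ·): 1: 0.345238; 2: 0.0276278; 3: 0.200829.
Posterior ∝ prior × likelihood. Numerator for 3: 0.625·0.200829 = 0.125518.
Normalizing constant: 0.125·0.345238 + 0.25·0.0276278 + 0.625·0.200829 = 0.17558.
P(3 | observation) = 0.125518 / 0.17558 = 0.714878.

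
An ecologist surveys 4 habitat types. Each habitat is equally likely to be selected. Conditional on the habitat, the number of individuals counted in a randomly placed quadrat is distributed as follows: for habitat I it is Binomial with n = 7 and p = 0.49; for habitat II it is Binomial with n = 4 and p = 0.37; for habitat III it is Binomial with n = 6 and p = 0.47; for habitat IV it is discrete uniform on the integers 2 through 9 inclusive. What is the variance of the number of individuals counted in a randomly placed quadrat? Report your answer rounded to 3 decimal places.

4.456

Per component, I: μ=3.43, E[X²]=13.5142; II: μ=1.48, E[X²]=3.1228; III: μ=2.82, E[X²]=9.447; IV: μ=5.5, E[X²]=35.5.
E[X] = 0.25·3.43 + 0.25·1.48 + 0.25·2.82 + 0.25·5.5 = 3.3075.
E[X²] = 0.25·13.5142 + 0.25·3.1228 + 0.25·9.447 + 0.25·35.5 = 15.396.
Var(X) = E[X²] − (E[X])² = 15.396 − 10.9396 = 4.45644.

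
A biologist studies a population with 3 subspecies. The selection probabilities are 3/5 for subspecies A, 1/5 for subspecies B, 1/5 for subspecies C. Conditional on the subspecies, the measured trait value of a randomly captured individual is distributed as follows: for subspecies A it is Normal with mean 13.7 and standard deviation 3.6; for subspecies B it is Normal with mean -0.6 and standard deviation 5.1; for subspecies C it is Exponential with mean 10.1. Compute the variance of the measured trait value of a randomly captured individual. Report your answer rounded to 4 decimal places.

Per component, A: μ=13.7, E[X²]=200.65; B: μ=-0.6, E[X²]=26.37; C: μ=10.1, E[X²]=204.02.
E[X] = 0.6·13.7 + 0.2·-0.6 + 0.2·10.1 = 10.12.
E[X²] = 0.6·200.65 + 0.2·26.37 + 0.2·204.02 = 166.468.
Var(X) = E[X²] − (E[X])² = 166.468 − 102.414 = 64.0536.

64.0536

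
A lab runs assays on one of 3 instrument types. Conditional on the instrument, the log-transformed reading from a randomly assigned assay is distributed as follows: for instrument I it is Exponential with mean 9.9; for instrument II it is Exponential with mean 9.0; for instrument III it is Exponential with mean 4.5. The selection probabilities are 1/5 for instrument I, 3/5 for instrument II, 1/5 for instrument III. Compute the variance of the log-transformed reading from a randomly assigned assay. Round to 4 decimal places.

Per component, I: μ=9.9, E[X²]=196.02; II: μ=9, E[X²]=162; III: μ=4.5, E[X²]=40.5.
E[X] = 0.2·9.9 + 0.6·9 + 0.2·4.5 = 8.28.
E[X²] = 0.2·196.02 + 0.6·162 + 0.2·40.5 = 144.504.
Var(X) = E[X²] − (E[X])² = 144.504 − 68.5584 = 75.9456.

75.9456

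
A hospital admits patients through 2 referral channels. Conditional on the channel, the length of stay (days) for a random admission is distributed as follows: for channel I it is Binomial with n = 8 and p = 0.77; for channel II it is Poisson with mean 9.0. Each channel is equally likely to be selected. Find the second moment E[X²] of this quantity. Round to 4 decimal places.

64.6812

For each component E[X²] = Var + (mean)², giving I: 39.3624; II: 90.
Overall E[X²] = 0.5·39.3624 + 0.5·90 = 64.6812.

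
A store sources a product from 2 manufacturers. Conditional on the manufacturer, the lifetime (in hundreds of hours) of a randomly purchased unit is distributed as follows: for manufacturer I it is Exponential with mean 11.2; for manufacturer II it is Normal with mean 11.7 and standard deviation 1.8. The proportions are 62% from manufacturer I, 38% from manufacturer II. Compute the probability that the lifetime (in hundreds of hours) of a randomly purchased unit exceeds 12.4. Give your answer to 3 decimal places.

Conditional on each manufacturer, P(X > 12.4): I: 0.330502; II: 0.348679.
By total probability, P(X > 12.4) = 0.62·0.330502 + 0.38·0.348679 = 0.337409.

0.337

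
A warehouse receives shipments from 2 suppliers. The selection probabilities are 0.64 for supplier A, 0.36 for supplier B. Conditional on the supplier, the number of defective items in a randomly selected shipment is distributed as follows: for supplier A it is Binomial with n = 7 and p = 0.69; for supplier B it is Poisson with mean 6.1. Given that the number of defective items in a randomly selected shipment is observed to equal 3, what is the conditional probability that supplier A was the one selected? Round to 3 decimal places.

0.690

Likelihoods P(X=3 | ·): A: 0.106185; B: 0.0848481.
Posterior ∝ prior × likelihood. Numerator for A: 0.64·0.106185 = 0.0679582.
Normalizing constant: 0.64·0.106185 + 0.36·0.0848481 = 0.0985035.
P(A | observation) = 0.0679582 / 0.0985035 = 0.689907.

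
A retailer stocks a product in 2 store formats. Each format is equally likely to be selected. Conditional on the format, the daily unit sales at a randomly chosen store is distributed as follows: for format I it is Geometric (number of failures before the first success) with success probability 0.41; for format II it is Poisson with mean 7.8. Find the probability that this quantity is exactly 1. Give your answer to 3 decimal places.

Conditional on each format, P(X = 1): I: 0.2419; II: 0.00319593.
By total probability, P(X = 1) = 0.5·0.2419 + 0.5·0.00319593 = 0.122548.

0.123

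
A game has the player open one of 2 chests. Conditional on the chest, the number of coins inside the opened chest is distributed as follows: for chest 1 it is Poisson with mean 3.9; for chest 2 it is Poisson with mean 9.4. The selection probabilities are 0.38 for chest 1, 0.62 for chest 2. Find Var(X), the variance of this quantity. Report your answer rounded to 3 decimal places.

Per component, 1: μ=3.9, E[X²]=19.11; 2: μ=9.4, E[X²]=97.76.
E[X] = 0.38·3.9 + 0.62·9.4 = 7.31.
E[X²] = 0.38·19.11 + 0.62·97.76 = 67.873.
Var(X) = E[X²] − (E[X])² = 67.873 − 53.4361 = 14.4369.

14.437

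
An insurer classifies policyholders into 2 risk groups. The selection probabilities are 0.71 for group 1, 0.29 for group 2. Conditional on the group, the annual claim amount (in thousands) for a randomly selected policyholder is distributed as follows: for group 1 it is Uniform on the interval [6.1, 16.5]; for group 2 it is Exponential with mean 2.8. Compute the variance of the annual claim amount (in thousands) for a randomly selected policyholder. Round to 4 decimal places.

23.5493

Per component, 1: μ=11.3, E[X²]=136.703; 2: μ=2.8, E[X²]=15.68.
E[X] = 0.71·11.3 + 0.29·2.8 = 8.835.
E[X²] = 0.71·136.703 + 0.29·15.68 = 101.607.
Var(X) = E[X²] − (E[X])² = 101.607 − 78.0572 = 23.5493.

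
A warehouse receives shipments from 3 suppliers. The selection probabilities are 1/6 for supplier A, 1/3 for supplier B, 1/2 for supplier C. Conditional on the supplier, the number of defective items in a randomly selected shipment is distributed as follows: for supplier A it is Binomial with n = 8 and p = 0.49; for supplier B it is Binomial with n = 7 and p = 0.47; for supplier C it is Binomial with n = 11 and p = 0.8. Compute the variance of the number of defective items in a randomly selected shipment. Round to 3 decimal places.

8.861

Per component, A: μ=3.92, E[X²]=17.3656; B: μ=3.29, E[X²]=12.5678; C: μ=8.8, E[X²]=79.2.
E[X] = 0.166667·3.92 + 0.333333·3.29 + 0.5·8.8 = 6.15.
E[X²] = 0.166667·17.3656 + 0.333333·12.5678 + 0.5·79.2 = 46.6835.
Var(X) = E[X²] − (E[X])² = 46.6835 − 37.8225 = 8.86103.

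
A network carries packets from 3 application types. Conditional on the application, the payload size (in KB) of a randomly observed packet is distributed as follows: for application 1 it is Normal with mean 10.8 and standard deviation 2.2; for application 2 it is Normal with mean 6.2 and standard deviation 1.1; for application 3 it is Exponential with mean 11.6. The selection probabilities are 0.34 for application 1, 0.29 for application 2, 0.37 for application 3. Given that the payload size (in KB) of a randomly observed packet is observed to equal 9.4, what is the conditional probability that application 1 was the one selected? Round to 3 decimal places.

0.762

Likelihoods f(9.4 | ·): 1: 0.148099; 2: 0.00527038; 3: 0.0383366.
Posterior ∝ prior × likelihood. Numerator for 1: 0.34·0.148099 = 0.0503536.
Normalizing constant: 0.34·0.148099 + 0.29·0.00527038 + 0.37·0.0383366 = 0.0660666.
P(1 | observation) = 0.0503536 / 0.0660666 = 0.762165.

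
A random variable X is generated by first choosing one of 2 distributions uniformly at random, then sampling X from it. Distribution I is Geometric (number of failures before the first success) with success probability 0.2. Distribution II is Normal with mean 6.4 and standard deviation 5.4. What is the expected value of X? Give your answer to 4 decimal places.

5.2000

Component means — I: 4; II: 6.4.
E[X] = 0.5·4 + 0.5·6.4 = 5.2.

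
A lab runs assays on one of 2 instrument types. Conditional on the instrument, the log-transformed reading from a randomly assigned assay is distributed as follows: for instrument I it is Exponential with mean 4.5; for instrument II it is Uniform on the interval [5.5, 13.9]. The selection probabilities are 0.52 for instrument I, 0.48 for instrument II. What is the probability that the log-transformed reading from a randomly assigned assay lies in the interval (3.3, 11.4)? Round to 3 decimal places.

Conditional on each instrument, P(3.3 < X < 11.4): I: 0.400911; II: 0.702381.
By total probability, P(3.3 < X < 11.4) = 0.52·0.400911 + 0.48·0.702381 = 0.545617.

0.546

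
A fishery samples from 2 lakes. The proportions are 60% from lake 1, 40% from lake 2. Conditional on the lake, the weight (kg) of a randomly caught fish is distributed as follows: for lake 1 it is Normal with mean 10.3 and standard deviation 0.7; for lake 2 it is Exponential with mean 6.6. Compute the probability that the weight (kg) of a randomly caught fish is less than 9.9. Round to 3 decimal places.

0.481

Conditional on each lake, P(X < 9.9): 1: 0.283855; 2: 0.77687.
By total probability, P(X < 9.9) = 0.6·0.283855 + 0.4·0.77687 = 0.481061.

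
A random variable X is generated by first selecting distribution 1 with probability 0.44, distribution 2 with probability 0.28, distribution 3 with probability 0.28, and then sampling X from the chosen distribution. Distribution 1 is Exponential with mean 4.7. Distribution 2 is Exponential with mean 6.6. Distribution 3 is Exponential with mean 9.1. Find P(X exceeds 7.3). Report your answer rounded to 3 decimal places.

0.311

Conditional on each component, P(X > 7.3): 1: 0.211572; 2: 0.33086; 3: 0.448343.
By total probability, P(X > 7.3) = 0.44·0.211572 + 0.28·0.33086 + 0.28·0.448343 = 0.311268.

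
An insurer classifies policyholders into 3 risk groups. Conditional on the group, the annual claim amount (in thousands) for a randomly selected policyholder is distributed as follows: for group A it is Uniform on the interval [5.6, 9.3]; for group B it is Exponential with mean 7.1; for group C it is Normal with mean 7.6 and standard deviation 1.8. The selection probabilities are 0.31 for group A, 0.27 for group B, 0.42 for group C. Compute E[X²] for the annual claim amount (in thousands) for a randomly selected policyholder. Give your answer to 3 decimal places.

70.401

For each component E[X²] = Var + (mean)², giving A: 56.6433; B: 100.82; C: 61.
Overall E[X²] = 0.31·56.6433 + 0.27·100.82 + 0.42·61 = 70.4008.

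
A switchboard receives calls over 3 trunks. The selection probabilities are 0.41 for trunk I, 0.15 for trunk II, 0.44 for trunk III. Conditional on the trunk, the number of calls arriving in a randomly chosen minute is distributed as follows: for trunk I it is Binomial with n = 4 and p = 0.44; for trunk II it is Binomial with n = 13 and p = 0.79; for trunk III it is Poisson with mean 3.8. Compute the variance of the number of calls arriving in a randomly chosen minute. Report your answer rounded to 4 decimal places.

Per component, I: μ=1.76, E[X²]=4.0832; II: μ=10.27, E[X²]=107.63; III: μ=3.8, E[X²]=18.24.
E[X] = 0.41·1.76 + 0.15·10.27 + 0.44·3.8 = 3.9341.
E[X²] = 0.41·4.0832 + 0.15·107.63 + 0.44·18.24 = 25.8442.
Var(X) = E[X²] − (E[X])² = 25.8442 − 15.4771 = 10.367.

10.3670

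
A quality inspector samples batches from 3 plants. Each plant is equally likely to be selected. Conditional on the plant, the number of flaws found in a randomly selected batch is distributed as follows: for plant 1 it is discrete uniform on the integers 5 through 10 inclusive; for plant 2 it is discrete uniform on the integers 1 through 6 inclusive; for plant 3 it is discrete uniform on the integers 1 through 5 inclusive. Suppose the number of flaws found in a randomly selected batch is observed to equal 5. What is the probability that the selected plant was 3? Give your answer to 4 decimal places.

Likelihoods P(X=5 | ·): 1: 0.166667; 2: 0.166667; 3: 0.2.
Posterior ∝ prior × likelihood. Numerator for 3: 0.333333·0.2 = 0.0666667.
Normalizing constant: 0.333333·0.166667 + 0.333333·0.166667 + 0.333333·0.2 = 0.177778.
P(3 | observation) = 0.0666667 / 0.177778 = 0.375.

0.3750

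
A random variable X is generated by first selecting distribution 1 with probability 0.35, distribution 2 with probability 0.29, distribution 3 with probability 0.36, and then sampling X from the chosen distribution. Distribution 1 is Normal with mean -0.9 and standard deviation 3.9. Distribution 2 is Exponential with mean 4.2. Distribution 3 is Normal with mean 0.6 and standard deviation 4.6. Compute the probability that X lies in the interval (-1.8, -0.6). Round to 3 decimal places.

0.077

Conditional on each component, P(-1.8 < X < -0.6): 1: 0.121911; 2: 0; 3: 0.0961706.
By total probability, P(-1.8 < X < -0.6) = 0.35·0.121911 + 0.29·0 + 0.36·0.0961706 = 0.0772901.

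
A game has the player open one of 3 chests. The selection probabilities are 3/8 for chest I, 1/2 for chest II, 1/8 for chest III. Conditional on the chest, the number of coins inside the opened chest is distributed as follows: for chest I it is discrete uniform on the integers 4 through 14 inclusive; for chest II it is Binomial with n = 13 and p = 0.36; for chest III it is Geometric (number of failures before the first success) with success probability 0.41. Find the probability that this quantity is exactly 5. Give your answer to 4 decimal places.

0.1473

Conditional on each chest, P(X = 5): I: 0.0909091; II: 0.219044; III: 0.0293119.
By total probability, P(X = 5) = 0.375·0.0909091 + 0.5·0.219044 + 0.125·0.0293119 = 0.147277.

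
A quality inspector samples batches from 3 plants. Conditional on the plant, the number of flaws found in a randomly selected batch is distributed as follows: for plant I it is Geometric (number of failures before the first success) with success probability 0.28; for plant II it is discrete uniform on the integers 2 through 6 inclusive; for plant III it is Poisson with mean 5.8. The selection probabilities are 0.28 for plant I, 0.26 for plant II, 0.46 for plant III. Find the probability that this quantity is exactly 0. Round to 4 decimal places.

Conditional on each plant, P(X = 0): I: 0.28; II: 0; III: 0.00302755.
By total probability, P(X = 0) = 0.28·0.28 + 0.26·0 + 0.46·0.00302755 = 0.0797927.

0.0798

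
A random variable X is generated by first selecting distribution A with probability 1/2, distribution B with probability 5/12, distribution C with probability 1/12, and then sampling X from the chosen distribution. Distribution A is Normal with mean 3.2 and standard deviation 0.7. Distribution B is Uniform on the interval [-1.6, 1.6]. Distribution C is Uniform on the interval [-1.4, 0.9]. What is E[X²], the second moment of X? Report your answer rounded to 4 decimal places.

For each component E[X²] = Var + (mean)², giving A: 10.73; B: 0.853333; C: 0.503333.
Overall E[X²] = 0.5·10.73 + 0.416667·0.853333 + 0.0833333·0.503333 = 5.7625.

5.7625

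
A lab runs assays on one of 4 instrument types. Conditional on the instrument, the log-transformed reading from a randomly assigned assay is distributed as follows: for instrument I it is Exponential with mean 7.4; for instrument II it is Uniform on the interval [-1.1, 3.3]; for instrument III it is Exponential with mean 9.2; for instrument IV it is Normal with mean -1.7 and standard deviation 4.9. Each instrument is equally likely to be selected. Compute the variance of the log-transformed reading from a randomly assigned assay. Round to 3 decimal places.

Per component, I: μ=7.4, E[X²]=109.52; II: μ=1.1, E[X²]=2.82333; III: μ=9.2, E[X²]=169.28; IV: μ=-1.7, E[X²]=26.9.
E[X] = 0.25·7.4 + 0.25·1.1 + 0.25·9.2 + 0.25·-1.7 = 4.
E[X²] = 0.25·109.52 + 0.25·2.82333 + 0.25·169.28 + 0.25·26.9 = 77.1308.
Var(X) = E[X²] − (E[X])² = 77.1308 − 16 = 61.1308.

61.131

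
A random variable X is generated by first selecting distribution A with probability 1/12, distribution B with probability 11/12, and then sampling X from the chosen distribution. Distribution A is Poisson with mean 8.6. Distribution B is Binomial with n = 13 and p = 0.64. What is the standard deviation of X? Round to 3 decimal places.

1.862

Per component, A: μ=8.6, E[X²]=82.56; B: μ=8.32, E[X²]=72.2176.
E[X] = 0.0833333·8.6 + 0.916667·8.32 = 8.34333.
E[X²] = 0.0833333·82.56 + 0.916667·72.2176 = 73.0795.
Var(X) = E[X²] − (E[X])² = 73.0795 − 69.6112 = 3.46826.
SD(X) = √3.46826 = 1.86233.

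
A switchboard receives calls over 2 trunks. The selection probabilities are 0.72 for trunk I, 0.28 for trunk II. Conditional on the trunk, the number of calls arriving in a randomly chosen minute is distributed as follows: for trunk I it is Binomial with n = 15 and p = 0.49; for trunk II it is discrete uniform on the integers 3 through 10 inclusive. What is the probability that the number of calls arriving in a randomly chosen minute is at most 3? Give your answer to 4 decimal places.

0.0503

Conditional on each trunk, P(X ≤ 3): I: 0.0211886; II: 0.125.
By total probability, P(X ≤ 3) = 0.72·0.0211886 + 0.28·0.125 = 0.0502558.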